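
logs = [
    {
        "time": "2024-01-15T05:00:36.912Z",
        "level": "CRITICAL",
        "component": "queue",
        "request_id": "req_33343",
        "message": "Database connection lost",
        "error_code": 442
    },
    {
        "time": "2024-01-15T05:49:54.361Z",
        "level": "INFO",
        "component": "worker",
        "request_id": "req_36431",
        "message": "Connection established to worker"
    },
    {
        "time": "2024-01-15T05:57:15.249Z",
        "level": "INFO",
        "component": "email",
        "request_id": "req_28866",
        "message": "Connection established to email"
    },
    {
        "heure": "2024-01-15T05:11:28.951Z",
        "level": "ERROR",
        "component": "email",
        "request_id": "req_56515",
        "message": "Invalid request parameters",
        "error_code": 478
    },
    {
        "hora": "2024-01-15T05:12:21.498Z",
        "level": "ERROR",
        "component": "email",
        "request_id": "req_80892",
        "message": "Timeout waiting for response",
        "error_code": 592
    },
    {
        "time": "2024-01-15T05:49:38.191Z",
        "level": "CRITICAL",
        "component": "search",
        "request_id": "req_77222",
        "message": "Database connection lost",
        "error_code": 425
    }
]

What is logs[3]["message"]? "Invalid request parameters"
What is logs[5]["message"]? "Database connection lost"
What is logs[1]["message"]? "Connection established to worker"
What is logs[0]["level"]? "CRITICAL"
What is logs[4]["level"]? "ERROR"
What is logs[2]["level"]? "INFO"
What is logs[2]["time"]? "2024-01-15T05:57:15.249Z"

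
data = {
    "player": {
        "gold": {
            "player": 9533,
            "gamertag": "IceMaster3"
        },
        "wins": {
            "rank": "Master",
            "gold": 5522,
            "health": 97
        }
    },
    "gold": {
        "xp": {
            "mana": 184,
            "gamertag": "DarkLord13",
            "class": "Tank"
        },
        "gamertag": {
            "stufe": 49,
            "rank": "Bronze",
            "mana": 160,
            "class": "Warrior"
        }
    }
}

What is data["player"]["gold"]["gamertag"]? "IceMaster3"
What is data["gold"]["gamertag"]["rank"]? "Bronze"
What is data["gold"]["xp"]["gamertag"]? "DarkLord13"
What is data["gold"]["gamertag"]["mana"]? 160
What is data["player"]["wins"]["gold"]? 5522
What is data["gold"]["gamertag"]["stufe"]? 49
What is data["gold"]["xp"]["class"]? "Tank"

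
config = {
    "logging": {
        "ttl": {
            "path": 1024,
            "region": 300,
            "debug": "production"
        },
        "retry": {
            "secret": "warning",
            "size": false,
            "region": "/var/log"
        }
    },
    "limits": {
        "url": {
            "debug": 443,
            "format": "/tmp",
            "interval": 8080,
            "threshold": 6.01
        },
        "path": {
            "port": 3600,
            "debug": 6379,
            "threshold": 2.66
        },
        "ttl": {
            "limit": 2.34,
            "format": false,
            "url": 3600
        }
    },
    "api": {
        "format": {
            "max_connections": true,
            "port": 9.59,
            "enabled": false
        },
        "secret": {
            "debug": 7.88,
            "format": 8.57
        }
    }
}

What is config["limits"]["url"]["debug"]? 443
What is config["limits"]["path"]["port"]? 3600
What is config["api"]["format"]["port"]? 9.59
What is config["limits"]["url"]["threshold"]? 6.01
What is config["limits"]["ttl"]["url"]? 3600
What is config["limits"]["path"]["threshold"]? 2.66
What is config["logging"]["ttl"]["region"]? 300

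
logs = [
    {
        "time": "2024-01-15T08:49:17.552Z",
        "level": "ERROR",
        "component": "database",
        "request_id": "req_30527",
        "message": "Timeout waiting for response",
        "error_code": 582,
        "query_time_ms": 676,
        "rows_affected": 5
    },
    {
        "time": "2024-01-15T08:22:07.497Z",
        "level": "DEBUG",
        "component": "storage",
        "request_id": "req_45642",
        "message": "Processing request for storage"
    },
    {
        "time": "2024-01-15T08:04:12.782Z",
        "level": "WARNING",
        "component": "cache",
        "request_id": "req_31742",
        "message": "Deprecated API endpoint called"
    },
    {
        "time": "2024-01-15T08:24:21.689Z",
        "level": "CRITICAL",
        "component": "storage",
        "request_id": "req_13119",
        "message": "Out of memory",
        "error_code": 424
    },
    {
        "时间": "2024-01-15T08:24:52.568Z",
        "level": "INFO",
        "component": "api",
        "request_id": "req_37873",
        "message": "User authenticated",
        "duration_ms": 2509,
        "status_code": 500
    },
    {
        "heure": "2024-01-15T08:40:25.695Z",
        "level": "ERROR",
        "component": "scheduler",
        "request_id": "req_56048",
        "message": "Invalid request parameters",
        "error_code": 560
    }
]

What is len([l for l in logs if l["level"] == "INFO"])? 1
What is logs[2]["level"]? "WARNING"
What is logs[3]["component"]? "storage"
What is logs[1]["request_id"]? "req_45642"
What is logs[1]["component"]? "storage"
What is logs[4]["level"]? "INFO"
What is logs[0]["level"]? "ERROR"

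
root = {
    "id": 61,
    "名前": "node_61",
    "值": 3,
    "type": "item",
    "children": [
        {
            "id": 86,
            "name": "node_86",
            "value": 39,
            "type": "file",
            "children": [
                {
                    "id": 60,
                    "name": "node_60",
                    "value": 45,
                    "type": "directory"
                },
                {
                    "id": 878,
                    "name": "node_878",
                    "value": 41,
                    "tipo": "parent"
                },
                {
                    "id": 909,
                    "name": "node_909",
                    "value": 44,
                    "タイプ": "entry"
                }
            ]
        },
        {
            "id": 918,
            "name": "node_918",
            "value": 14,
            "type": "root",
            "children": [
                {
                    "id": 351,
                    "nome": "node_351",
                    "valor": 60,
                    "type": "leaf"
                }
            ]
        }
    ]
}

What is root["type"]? "item"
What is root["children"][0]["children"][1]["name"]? "node_878"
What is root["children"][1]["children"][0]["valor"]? 60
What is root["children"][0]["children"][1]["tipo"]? "parent"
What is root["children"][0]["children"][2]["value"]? 44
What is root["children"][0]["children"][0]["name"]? "node_60"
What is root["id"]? 61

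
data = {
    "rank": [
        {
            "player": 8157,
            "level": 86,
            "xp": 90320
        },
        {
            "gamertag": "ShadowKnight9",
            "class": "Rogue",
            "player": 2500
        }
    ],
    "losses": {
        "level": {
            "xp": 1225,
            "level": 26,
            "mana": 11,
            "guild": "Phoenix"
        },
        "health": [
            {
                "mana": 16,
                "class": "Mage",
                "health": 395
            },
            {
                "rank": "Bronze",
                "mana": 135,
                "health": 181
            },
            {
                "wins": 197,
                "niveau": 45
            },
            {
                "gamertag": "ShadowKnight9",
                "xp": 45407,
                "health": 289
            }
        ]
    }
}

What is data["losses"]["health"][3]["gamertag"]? "ShadowKnight9"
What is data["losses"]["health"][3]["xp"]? 45407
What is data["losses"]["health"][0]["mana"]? 16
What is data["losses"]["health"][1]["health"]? 181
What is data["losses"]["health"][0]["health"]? 395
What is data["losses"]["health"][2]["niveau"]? 45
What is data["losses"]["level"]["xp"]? 1225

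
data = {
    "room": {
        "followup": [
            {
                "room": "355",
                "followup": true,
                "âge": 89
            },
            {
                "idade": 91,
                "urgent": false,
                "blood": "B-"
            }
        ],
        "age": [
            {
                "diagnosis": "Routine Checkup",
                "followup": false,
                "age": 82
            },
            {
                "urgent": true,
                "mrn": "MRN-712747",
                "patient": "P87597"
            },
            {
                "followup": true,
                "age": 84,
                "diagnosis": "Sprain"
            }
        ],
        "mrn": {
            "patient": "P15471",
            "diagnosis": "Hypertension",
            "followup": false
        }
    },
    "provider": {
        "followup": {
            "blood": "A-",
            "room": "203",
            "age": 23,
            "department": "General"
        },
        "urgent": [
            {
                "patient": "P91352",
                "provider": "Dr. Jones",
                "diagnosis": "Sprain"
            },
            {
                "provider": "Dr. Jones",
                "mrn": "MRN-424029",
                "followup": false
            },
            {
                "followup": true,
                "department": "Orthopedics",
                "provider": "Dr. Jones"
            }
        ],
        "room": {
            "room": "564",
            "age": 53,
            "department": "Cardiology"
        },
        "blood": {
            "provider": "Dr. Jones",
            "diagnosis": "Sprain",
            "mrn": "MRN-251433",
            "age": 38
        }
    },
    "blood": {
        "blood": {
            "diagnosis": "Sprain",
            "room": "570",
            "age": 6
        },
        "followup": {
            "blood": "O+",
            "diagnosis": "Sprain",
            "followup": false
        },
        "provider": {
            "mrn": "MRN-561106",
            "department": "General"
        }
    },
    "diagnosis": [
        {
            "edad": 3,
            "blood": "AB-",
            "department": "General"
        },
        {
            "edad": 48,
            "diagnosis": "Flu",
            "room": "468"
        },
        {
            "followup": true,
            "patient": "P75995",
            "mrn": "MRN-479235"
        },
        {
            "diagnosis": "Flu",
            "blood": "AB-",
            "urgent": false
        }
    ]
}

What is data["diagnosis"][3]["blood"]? "AB-"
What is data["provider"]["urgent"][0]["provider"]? "Dr. Jones"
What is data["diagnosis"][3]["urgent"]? False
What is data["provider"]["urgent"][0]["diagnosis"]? "Sprain"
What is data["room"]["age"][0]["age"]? 82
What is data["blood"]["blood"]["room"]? "570"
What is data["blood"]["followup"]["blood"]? "O+"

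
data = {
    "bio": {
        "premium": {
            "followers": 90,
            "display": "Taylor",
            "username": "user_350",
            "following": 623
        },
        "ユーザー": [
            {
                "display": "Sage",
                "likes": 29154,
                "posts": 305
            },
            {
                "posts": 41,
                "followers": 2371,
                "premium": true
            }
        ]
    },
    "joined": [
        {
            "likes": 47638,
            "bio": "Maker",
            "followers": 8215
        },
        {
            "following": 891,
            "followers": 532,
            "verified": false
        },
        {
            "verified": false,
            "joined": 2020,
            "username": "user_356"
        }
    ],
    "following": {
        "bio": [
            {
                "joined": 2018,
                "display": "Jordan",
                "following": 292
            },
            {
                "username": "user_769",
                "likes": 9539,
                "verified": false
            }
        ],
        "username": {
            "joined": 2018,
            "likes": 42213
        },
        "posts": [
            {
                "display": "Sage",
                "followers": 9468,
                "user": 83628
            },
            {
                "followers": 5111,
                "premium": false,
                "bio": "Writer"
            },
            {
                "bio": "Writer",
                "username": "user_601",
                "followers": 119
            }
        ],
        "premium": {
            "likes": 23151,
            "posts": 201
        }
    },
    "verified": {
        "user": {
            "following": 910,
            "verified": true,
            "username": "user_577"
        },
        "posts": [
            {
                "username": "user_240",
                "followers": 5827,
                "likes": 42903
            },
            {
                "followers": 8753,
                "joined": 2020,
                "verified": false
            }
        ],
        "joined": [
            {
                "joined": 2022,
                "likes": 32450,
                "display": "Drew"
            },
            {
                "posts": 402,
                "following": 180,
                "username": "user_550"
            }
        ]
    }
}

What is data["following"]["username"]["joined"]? 2018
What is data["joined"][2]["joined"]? 2020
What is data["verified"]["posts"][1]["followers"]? 8753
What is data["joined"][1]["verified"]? False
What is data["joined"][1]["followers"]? 532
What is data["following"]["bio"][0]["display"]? "Jordan"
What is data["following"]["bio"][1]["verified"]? False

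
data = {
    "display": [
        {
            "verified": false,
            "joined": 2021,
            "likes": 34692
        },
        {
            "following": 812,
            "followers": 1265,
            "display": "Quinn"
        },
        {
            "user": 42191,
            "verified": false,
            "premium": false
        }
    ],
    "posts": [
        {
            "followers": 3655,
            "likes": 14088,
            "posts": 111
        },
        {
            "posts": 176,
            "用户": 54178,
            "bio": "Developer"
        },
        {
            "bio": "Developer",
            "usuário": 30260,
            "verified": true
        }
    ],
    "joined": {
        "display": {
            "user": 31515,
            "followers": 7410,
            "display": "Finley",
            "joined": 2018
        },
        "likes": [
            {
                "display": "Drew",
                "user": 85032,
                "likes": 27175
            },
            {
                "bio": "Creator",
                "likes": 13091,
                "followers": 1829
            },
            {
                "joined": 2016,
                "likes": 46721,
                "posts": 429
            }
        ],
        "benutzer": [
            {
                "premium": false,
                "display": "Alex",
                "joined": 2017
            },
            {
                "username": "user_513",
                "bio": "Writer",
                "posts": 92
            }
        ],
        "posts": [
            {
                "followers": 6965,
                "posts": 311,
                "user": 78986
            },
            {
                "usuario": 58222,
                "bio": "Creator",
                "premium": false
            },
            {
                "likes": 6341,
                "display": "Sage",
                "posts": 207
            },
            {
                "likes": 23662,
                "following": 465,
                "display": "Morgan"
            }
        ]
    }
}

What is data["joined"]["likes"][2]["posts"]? 429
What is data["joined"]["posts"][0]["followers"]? 6965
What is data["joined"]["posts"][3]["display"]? "Morgan"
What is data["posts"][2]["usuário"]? 30260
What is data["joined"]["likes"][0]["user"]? 85032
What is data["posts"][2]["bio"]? "Developer"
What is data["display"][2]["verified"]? False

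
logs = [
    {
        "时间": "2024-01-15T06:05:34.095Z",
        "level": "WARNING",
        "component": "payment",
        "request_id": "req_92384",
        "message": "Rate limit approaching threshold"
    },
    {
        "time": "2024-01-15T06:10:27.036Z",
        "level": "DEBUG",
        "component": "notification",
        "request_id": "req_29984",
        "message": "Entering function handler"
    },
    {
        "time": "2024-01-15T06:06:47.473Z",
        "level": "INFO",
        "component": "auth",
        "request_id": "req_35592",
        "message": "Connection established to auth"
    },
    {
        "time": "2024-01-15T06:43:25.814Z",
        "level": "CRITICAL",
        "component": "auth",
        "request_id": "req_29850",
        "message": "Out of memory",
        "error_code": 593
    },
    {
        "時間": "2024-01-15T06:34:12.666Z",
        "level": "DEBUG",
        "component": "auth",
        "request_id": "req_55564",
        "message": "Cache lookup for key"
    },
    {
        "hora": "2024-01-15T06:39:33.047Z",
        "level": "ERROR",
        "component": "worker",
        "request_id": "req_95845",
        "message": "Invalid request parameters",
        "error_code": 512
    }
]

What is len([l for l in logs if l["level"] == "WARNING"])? 1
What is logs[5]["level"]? "ERROR"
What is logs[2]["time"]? "2024-01-15T06:06:47.473Z"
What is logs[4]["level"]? "DEBUG"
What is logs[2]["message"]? "Connection established to auth"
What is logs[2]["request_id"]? "req_35592"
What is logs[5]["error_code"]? 512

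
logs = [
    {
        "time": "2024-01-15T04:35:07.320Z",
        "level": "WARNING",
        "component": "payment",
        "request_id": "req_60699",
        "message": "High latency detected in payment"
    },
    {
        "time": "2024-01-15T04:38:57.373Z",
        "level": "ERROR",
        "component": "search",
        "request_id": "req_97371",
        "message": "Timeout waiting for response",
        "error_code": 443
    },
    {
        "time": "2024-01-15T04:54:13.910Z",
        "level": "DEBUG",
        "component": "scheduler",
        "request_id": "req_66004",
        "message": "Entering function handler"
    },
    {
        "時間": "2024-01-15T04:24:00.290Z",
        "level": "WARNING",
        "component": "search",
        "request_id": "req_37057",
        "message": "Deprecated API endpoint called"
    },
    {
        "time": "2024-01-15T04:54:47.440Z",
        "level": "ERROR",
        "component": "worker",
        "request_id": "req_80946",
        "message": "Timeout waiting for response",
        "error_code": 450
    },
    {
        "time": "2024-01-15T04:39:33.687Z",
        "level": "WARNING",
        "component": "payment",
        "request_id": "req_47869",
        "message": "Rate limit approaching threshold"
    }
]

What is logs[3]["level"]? "WARNING"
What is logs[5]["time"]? "2024-01-15T04:39:33.687Z"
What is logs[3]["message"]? "Deprecated API endpoint called"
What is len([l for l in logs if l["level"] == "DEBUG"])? 1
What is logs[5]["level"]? "WARNING"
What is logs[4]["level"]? "ERROR"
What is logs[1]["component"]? "search"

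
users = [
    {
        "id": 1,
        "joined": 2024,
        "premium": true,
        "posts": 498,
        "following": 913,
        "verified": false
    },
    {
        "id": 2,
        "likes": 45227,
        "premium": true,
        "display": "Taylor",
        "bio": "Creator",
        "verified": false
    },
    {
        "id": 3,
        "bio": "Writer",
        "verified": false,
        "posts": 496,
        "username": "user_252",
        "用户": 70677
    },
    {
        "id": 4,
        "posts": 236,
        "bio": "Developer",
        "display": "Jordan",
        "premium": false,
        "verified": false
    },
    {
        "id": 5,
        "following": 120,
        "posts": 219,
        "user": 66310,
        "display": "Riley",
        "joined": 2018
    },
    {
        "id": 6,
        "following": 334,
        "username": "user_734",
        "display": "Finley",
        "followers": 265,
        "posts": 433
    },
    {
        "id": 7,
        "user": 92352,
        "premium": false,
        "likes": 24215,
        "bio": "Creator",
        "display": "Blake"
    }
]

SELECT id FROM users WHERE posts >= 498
[1]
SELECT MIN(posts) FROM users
219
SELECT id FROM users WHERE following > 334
[1]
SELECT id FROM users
[1, 2, 3, 4, 5, 6, 7]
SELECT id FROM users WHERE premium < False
[]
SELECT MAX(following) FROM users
913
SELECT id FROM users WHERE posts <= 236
[4, 5]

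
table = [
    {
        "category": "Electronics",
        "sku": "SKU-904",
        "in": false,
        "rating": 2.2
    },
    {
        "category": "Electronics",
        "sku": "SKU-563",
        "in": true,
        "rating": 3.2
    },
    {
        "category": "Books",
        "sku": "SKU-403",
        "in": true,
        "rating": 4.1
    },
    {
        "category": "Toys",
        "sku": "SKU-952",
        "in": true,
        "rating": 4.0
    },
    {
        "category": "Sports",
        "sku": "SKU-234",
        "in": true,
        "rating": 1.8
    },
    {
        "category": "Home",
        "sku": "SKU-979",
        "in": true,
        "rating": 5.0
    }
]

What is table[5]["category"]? "Home"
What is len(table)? 6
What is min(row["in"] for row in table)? False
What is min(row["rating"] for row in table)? 1.8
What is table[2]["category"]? "Books"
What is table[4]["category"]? "Sports"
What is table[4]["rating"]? 1.8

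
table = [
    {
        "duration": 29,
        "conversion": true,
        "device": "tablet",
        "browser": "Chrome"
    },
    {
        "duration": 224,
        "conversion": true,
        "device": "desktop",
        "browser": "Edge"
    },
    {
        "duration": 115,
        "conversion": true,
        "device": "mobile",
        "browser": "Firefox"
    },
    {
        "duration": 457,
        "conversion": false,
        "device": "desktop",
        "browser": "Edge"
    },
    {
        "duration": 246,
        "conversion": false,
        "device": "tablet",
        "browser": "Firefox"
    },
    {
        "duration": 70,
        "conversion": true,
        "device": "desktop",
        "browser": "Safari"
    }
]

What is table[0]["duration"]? 29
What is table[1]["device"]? "desktop"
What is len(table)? 6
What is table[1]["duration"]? 224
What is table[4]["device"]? "tablet"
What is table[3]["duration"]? 457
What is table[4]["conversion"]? False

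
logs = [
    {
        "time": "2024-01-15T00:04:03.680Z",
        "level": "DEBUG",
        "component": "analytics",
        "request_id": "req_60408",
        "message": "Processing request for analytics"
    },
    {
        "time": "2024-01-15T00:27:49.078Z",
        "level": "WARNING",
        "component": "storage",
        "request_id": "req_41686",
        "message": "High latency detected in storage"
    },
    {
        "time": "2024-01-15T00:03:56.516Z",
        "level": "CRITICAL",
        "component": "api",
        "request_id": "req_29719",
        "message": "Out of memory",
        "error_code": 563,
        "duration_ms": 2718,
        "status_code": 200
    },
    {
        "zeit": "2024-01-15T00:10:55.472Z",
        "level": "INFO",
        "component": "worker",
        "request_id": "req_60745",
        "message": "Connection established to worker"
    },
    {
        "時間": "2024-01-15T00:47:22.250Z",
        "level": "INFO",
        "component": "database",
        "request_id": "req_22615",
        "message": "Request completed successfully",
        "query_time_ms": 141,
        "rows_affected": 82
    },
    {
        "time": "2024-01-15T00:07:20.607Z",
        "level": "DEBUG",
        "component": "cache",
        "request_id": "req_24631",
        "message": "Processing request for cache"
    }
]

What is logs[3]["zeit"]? "2024-01-15T00:10:55.472Z"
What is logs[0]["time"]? "2024-01-15T00:04:03.680Z"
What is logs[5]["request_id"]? "req_24631"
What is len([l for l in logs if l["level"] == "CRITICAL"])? 1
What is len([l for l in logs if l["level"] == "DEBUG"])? 2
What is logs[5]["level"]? "DEBUG"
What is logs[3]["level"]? "INFO"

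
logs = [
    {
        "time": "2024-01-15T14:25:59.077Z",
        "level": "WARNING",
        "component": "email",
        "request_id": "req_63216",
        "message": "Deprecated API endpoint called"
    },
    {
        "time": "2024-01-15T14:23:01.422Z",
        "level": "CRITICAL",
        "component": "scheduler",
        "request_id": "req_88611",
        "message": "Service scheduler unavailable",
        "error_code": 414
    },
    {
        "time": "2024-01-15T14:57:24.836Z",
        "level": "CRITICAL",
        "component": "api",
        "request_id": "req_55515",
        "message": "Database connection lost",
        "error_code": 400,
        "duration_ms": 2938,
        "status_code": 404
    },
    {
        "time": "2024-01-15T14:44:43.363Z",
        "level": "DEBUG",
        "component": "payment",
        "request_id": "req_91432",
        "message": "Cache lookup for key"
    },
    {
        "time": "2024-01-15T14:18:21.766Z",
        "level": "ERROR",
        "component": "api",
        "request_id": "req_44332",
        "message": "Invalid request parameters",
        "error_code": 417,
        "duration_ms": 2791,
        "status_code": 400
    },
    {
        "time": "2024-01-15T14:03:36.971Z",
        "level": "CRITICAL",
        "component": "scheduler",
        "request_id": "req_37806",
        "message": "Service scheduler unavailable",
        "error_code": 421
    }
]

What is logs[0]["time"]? "2024-01-15T14:25:59.077Z"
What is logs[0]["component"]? "email"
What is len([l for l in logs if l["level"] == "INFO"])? 0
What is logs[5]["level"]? "CRITICAL"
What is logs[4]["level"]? "ERROR"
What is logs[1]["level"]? "CRITICAL"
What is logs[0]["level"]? "WARNING"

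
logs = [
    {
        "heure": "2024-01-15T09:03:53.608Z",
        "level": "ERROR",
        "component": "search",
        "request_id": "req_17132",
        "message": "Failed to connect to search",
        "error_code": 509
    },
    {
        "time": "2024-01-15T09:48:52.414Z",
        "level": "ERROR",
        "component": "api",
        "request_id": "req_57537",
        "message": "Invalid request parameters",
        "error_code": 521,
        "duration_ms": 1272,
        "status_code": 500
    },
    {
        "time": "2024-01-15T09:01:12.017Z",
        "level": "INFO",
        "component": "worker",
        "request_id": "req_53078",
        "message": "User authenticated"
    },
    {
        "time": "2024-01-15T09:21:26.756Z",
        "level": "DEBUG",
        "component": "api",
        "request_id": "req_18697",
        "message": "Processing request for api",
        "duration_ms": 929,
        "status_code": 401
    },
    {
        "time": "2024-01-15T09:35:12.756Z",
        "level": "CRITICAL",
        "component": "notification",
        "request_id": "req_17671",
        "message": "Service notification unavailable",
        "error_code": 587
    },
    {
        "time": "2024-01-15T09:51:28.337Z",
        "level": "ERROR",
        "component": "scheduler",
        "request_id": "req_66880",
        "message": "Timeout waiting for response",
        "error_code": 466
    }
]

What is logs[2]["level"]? "INFO"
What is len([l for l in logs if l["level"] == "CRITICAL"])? 1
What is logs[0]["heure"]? "2024-01-15T09:03:53.608Z"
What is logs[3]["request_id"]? "req_18697"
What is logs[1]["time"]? "2024-01-15T09:48:52.414Z"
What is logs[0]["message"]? "Failed to connect to search"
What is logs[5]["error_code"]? 466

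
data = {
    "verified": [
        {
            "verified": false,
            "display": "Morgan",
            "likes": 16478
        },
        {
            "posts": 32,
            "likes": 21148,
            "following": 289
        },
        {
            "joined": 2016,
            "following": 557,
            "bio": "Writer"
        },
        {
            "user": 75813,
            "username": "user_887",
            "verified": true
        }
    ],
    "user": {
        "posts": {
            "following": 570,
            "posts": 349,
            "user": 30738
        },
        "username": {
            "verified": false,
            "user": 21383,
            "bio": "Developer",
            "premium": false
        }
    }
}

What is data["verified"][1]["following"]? 289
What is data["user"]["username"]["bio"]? "Developer"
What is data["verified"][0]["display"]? "Morgan"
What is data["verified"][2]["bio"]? "Writer"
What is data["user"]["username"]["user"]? 21383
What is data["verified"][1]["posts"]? 32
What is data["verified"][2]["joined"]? 2016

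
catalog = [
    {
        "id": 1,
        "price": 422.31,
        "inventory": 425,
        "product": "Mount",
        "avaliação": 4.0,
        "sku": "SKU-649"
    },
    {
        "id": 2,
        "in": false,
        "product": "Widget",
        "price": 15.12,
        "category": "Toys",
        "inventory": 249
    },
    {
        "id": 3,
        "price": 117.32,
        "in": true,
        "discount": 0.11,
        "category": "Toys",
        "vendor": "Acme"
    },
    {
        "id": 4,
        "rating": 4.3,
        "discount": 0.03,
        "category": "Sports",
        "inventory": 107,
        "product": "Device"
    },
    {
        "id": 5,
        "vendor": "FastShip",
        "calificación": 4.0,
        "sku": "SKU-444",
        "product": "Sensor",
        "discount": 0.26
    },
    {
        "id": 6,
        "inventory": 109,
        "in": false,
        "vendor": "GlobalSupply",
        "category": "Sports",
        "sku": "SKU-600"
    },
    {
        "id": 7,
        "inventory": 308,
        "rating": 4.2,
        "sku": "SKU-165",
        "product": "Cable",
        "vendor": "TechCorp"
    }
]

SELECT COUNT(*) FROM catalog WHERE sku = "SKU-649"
1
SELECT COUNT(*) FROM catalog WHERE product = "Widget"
1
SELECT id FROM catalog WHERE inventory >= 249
[1, 2, 7]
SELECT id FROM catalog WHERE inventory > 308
[1]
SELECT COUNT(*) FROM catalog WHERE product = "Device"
1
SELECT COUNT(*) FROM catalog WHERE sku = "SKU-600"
1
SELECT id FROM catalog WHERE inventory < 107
[]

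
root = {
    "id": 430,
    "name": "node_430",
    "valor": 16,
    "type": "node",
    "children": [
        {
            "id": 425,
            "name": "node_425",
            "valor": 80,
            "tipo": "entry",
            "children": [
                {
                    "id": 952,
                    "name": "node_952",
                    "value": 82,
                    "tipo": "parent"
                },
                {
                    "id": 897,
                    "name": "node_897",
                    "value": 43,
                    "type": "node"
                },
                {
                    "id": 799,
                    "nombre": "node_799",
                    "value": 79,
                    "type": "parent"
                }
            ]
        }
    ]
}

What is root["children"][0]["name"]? "node_425"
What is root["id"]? 430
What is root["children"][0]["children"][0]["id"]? 952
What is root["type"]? "node"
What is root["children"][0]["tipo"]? "entry"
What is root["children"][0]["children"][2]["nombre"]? "node_799"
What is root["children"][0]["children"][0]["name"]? "node_952"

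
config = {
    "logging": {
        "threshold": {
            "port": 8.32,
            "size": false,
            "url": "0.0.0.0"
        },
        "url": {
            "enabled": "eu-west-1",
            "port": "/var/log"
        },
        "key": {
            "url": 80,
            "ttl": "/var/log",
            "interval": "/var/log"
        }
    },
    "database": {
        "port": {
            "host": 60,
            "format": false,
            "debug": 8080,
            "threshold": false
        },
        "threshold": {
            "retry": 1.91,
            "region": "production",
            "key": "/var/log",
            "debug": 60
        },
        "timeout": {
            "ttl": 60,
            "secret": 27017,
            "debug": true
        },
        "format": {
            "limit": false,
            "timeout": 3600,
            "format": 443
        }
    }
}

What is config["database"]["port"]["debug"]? 8080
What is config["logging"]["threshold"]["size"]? False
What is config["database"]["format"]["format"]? 443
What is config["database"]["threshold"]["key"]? "/var/log"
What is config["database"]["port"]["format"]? False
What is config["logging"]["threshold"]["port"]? 8.32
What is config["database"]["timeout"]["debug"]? True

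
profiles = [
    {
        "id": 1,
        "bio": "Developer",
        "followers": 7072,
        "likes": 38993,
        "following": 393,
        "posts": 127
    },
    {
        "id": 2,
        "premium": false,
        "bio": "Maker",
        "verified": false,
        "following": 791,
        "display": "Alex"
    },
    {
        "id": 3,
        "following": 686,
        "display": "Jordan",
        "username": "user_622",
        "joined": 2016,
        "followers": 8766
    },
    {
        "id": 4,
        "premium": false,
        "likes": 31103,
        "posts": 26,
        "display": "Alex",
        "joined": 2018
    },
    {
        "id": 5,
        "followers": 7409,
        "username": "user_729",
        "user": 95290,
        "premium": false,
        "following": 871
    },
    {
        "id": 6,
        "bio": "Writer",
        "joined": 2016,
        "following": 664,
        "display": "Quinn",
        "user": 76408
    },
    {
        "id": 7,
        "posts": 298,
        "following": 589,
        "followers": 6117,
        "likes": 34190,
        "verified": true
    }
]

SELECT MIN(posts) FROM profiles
26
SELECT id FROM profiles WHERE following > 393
[2, 3, 5, 6, 7]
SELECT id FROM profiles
[1, 2, 3, 4, 5, 6, 7]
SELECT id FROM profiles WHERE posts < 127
[4]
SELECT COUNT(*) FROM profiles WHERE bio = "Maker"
1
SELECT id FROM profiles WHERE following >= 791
[2, 5]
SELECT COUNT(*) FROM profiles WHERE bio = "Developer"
1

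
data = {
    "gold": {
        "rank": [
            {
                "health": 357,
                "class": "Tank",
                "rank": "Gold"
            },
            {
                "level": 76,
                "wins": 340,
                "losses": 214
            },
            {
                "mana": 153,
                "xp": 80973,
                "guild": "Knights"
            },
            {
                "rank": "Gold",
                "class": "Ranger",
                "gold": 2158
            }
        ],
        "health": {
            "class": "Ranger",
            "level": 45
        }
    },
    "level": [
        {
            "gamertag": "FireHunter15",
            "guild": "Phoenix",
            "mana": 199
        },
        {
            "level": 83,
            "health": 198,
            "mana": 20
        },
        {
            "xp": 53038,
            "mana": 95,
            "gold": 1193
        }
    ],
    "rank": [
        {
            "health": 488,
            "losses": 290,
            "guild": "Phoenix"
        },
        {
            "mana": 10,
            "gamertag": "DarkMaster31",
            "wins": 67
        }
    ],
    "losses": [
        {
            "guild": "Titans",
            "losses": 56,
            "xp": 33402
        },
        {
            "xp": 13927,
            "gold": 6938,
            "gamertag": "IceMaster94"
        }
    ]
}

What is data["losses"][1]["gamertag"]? "IceMaster94"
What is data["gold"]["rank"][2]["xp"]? 80973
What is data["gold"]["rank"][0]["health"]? 357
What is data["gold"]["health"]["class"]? "Ranger"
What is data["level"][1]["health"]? 198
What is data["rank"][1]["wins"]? 67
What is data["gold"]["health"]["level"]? 45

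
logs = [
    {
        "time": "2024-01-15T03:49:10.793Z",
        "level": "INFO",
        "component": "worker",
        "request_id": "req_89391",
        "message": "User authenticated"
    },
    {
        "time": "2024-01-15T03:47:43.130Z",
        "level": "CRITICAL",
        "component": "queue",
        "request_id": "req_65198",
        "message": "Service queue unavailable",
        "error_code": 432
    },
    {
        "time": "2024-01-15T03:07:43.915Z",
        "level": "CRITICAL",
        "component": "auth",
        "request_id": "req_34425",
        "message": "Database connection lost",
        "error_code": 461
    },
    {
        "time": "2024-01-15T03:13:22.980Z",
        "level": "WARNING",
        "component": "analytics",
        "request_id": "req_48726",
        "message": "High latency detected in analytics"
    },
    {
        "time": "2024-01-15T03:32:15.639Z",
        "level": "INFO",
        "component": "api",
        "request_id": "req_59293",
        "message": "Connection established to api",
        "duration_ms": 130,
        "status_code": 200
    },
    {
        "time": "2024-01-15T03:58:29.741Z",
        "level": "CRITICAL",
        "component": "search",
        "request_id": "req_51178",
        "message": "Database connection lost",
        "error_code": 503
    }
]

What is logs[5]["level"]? "CRITICAL"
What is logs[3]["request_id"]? "req_48726"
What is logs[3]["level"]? "WARNING"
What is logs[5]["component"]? "search"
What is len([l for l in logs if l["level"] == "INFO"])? 2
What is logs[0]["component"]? "worker"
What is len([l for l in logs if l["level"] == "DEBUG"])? 0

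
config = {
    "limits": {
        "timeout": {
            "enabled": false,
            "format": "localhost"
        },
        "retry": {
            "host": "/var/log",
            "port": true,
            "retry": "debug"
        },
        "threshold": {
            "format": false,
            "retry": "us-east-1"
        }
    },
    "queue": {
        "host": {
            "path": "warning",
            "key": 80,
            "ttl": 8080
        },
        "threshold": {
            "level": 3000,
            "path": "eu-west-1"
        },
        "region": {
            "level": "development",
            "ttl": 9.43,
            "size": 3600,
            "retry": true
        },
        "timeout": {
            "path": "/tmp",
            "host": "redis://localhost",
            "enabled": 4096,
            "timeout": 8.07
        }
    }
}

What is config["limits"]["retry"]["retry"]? "debug"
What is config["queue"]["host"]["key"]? 80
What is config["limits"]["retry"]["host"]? "/var/log"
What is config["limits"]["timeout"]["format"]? "localhost"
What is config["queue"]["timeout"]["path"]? "/tmp"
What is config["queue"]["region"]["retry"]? True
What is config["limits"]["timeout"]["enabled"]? False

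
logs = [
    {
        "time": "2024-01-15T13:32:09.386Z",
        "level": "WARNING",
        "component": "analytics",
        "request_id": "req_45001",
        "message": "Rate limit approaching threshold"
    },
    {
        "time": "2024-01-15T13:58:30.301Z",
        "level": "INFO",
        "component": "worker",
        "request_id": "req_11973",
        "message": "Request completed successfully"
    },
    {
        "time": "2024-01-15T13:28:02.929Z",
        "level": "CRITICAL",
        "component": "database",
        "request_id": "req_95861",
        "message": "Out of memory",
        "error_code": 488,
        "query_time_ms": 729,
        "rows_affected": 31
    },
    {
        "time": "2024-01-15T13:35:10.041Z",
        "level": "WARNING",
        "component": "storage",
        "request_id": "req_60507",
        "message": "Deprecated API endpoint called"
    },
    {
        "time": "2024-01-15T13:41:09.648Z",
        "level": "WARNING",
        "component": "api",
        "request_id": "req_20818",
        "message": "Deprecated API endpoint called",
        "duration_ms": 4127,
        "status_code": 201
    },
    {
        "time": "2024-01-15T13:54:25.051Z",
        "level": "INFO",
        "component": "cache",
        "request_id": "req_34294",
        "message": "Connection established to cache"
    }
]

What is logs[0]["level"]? "WARNING"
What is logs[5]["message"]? "Connection established to cache"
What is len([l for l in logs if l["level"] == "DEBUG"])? 0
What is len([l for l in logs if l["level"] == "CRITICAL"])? 1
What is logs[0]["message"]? "Rate limit approaching threshold"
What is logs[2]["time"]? "2024-01-15T13:28:02.929Z"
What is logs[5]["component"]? "cache"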